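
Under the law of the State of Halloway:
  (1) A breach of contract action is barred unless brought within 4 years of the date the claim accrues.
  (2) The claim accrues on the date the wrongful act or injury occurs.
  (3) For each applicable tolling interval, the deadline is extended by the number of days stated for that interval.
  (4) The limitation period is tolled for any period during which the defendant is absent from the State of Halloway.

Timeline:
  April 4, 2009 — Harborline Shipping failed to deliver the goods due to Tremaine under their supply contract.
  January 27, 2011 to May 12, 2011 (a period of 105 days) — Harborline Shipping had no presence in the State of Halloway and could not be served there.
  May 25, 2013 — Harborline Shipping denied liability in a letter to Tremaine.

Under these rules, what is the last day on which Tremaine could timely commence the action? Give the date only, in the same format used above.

July 18, 2013

The limitation period began to run on April 4, 2009.
4 years from April 4, 2009 is April 4, 2013.
Because the defendant's absence from the jurisdiction ran from January 27, 2011 to May 12, 2011, the deadline is extended by 105 days to July 18, 2013.
Nothing else in the chronology tolls or restarts the period.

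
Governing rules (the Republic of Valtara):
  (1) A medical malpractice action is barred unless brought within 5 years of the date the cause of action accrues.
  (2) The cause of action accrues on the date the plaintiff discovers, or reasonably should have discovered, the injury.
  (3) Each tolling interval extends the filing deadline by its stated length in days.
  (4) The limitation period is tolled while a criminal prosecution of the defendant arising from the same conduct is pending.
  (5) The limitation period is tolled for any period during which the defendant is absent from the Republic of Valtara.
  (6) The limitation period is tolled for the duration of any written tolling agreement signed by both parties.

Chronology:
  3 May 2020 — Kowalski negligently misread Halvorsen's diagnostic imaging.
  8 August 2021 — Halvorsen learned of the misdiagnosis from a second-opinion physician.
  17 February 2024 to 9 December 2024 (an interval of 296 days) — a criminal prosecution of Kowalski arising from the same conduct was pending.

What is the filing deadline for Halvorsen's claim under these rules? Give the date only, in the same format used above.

31 May 2027

Accrual is tied to discovery, so the period began on 8 August 2021 rather than on 3 May 2020 when the act occurred.
5 years from 8 August 2021 is 8 August 2026.
The period was tolled for 296 days by the pending criminal prosecution (17 February 2024 to 9 December 2024), pushing the deadline to 31 May 2027.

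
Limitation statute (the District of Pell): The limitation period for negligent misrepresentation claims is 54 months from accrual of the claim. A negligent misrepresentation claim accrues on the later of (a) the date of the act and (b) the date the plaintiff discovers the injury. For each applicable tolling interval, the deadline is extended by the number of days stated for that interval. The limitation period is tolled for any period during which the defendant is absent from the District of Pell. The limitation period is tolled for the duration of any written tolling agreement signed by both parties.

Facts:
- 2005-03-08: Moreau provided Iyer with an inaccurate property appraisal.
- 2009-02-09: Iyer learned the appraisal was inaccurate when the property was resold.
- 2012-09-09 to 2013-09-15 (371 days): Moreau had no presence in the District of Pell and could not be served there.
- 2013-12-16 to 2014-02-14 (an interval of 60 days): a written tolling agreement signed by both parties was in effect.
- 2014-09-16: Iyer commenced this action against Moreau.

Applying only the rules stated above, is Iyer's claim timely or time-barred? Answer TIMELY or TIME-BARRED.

Taking the later of the act (2005-03-08) and discovery (2009-02-09), the claim accrued on 2009-02-09.
54 months from 2009-02-09 is 2013-08-09.
Because the defendant's absence from the jurisdiction ran from 2012-09-09 to 2013-09-15, the deadline is extended by 371 days to 2014-08-15.
The period was tolled for 60 days by the written tolling agreement (2013-12-16 to 2014-02-14), pushing the deadline to 2014-10-14.
Filing on 2014-09-16 beat the 2014-10-14 deadline — the action is timely.

TIMELY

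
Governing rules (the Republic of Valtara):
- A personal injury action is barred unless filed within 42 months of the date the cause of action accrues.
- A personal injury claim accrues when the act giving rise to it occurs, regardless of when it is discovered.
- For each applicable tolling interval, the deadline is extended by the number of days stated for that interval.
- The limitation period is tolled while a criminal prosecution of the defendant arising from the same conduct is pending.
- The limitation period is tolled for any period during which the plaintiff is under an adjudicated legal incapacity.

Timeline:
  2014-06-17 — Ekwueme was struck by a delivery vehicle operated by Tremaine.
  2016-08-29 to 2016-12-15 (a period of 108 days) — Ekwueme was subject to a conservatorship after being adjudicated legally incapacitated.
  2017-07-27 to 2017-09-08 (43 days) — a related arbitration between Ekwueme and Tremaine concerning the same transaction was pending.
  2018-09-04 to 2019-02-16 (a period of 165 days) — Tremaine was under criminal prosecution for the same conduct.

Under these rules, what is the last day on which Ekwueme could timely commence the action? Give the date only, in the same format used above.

The cause of action accrued on 2014-06-17, the date of the act.
Adding the 42 months base period to 2014-06-17 gives a deadline of 2017-12-17, before any tolling.
The period was tolled for 108 days by the plaintiff's legal incapacity (2016-08-29 to 2016-12-15), pushing the deadline to 2018-04-04.
The pending criminal prosecution from 2018-09-04 to 2019-02-16 began after the period had already run on 2018-04-04, so it has no tolling effect.
The pending related arbitration from 2017-07-27 to 2017-09-08 does not toll the period, because no stated rule makes a pending arbitration a tolling event.

2018-04-04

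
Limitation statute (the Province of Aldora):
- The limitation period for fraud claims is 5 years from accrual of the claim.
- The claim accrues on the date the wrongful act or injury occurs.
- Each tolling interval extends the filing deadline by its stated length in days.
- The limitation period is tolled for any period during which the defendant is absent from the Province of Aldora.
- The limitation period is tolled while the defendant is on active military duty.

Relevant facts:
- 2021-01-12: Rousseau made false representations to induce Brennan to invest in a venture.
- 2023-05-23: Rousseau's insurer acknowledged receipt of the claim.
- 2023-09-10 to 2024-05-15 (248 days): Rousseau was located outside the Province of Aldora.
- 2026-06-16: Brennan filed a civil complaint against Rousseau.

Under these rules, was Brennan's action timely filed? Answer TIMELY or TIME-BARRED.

TIMELY

The limitation period began to run on 2021-01-12.
The untolled deadline — 5 years after 2021-01-12 — is 2026-01-12.
The defendant's absence from the jurisdiction from 2023-09-10 to 2024-05-15 tolled the period for 248 days, extending the deadline to 2026-09-17.
None of the other events listed affects the running of the period under the stated rules.
The 2026-06-16 filing precedes the 2026-09-17 deadline; the claim is timely.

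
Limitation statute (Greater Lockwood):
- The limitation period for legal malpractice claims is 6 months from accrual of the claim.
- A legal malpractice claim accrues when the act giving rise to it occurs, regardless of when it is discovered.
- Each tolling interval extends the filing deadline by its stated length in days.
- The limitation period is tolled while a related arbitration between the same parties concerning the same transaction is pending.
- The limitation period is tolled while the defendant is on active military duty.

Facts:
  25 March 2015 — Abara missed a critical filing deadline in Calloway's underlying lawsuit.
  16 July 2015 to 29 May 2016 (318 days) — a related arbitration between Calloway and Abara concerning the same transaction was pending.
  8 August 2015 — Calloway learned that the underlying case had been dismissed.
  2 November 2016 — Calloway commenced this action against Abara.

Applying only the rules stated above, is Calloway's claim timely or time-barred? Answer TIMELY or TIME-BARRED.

Accrual is governed by the date of the act, so the period began to run on 25 March 2015; the later discovery on 8 August 2015 is irrelevant under the stated rule.
The untolled deadline — 6 months after 25 March 2015 — is 25 September 2015.
The period was tolled for 318 days by the pending related arbitration (16 July 2015 to 29 May 2016), pushing the deadline to 8 August 2016.
The 2 November 2016 filing falls after the 8 August 2016 deadline; the claim is time-barred.

TIME-BARRED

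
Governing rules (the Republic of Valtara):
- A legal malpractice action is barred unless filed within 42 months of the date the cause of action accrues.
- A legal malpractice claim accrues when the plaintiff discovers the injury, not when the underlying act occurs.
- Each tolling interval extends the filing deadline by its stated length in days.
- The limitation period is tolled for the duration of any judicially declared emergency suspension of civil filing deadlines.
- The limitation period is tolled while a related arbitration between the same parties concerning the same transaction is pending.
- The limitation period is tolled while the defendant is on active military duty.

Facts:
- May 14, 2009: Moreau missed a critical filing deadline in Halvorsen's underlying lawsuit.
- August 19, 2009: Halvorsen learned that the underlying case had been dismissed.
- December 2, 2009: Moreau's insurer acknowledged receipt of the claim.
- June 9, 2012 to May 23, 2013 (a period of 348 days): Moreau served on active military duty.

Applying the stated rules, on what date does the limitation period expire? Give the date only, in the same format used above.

February 2, 2014

Under the discovery rule, the claim accrued on August 19, 2009, when Halvorsen discovered the injury — not on the May 14, 2009 date of the underlying act.
Adding the 42 months base period to August 19, 2009 gives a deadline of February 19, 2013, before any tolling.
The period was tolled for 348 days by the defendant's active military service (June 9, 2012 to May 23, 2013), pushing the deadline to February 2, 2014.
None of the other events listed affects the running of the period under the stated rules.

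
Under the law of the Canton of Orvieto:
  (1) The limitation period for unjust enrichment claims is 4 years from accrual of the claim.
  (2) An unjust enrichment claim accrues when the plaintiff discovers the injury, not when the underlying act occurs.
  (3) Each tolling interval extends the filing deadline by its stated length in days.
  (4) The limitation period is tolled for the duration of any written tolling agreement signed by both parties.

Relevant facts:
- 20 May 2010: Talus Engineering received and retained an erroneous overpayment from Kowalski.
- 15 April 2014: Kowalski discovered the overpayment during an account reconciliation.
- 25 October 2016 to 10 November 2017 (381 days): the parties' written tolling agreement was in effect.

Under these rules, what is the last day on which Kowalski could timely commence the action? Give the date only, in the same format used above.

Accrual is tied to discovery, so the period began on 15 April 2014 rather than on 20 May 2010 when the act occurred.
The untolled deadline — 4 years after 15 April 2014 — is 15 April 2018.
The written tolling agreement from 25 October 2016 to 10 November 2017 tolled the period for 381 days, extending the deadline to 1 May 2019.

1 May 2019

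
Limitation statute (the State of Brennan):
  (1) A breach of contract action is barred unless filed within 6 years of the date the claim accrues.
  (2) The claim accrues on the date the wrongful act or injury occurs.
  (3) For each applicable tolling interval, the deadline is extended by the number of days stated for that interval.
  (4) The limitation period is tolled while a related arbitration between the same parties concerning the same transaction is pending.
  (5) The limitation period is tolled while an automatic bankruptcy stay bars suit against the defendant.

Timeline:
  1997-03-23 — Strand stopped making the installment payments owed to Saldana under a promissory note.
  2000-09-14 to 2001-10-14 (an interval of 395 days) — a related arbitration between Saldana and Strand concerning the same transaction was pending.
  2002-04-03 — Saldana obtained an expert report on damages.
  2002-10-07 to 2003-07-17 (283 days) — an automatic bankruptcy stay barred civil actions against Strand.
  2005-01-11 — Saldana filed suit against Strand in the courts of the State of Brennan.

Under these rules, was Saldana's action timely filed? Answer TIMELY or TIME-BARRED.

The claim accrued on 1997-03-23, the date of the act.
Adding the 6 years base period to 1997-03-23 gives a deadline of 2003-03-23, before any tolling.
Because the pending related arbitration ran from 2000-09-14 to 2001-10-14, the deadline is extended by 395 days to 2004-04-21.
The period was tolled for 283 days by the automatic bankruptcy stay (2002-10-07 to 2003-07-17), pushing the deadline to 2005-01-29.
None of the other events listed affects the running of the period under the stated rules.
The 2005-01-11 filing precedes the 2005-01-29 deadline; the claim is timely.

TIMELY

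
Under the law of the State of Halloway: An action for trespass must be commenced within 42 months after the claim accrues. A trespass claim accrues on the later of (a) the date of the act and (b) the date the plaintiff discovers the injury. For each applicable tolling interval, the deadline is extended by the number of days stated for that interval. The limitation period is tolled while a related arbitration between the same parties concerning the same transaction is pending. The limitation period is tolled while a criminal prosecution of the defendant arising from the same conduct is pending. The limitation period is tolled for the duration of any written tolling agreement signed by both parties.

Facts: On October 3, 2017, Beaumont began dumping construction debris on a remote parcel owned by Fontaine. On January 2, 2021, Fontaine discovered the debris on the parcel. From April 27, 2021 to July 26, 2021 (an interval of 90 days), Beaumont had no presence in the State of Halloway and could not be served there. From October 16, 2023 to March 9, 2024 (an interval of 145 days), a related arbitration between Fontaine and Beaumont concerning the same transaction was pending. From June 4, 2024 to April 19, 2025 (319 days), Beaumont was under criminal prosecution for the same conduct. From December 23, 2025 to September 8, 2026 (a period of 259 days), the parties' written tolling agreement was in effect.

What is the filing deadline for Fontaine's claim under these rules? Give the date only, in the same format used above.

October 9, 2025

Because discovery on January 2, 2021 post-dates the October 3, 2017 act, accrual under the later-of rule falls on January 2, 2021.
The untolled deadline — 42 months after January 2, 2021 — is July 2, 2024.
The pending related arbitration from October 16, 2023 to March 9, 2024 tolled the period for 145 days, extending the deadline to November 24, 2024.
Because the pending criminal prosecution ran from June 4, 2024 to April 19, 2025, the deadline is extended by 319 days to October 9, 2025.
By the time the written tolling agreement began on December 23, 2025, the limitation period had already expired on October 9, 2025; that interval cannot revive it.
No stated provision tolls the period for the defendant's absence, so the interval from April 27, 2021 to July 26, 2021 has no effect on the deadline.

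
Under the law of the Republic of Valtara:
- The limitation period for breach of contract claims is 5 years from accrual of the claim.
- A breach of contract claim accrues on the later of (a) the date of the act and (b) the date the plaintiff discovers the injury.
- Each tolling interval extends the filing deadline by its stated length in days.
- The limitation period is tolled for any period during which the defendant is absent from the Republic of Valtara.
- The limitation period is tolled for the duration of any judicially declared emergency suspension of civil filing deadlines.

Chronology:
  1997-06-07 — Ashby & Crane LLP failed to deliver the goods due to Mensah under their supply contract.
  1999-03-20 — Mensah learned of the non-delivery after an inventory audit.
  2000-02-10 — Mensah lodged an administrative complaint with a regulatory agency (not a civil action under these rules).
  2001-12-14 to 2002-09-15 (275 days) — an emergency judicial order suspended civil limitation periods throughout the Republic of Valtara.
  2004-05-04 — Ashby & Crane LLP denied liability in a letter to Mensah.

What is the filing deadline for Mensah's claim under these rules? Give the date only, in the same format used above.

The claim accrued on 1999-03-20 — the later of the 1997-06-07 act and the 1999-03-20 discovery.
5 years from 1999-03-20 is 2004-03-20.
Because the emergency suspension of filing deadlines ran from 2001-12-14 to 2002-09-15, the deadline is extended by 275 days to 2004-12-20.
None of the other events listed affects the running of the period under the stated rules.

2004-12-20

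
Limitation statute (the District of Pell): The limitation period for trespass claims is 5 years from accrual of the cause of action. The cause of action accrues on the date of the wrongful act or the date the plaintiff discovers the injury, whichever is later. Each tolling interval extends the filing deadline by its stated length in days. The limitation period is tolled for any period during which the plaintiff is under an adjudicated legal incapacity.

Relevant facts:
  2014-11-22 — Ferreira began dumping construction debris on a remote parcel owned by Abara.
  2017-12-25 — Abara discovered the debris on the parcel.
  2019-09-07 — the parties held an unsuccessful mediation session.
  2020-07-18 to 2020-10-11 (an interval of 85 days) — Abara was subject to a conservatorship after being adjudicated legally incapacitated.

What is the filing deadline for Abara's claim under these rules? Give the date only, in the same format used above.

Taking the later of the act (2014-11-22) and discovery (2017-12-25), the claim accrued on 2017-12-25.
5 years from 2017-12-25 is 2022-12-25.
The period was tolled for 85 days by the plaintiff's legal incapacity (2020-07-18 to 2020-10-11), pushing the deadline to 2023-03-20.
Nothing else in the chronology tolls or restarts the period.

2023-03-20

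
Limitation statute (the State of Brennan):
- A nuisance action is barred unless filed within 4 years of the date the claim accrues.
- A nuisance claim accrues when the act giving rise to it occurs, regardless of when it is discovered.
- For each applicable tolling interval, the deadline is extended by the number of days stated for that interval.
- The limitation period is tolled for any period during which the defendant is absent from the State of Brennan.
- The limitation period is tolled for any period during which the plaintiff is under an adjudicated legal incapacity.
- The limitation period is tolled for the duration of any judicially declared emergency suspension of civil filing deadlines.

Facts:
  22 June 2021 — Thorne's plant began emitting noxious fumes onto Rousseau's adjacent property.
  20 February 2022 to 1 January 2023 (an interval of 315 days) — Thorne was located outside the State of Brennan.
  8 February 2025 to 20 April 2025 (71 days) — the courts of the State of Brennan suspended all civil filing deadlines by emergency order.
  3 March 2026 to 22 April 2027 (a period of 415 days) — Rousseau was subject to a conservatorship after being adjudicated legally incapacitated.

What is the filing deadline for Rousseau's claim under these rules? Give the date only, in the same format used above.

The claim accrued on 22 June 2021, the date of the act.
Adding the 4 years base period to 22 June 2021 gives a deadline of 22 June 2025, before any tolling.
The period was tolled for 315 days by the defendant's absence from the jurisdiction (20 February 2022 to 1 January 2023), pushing the deadline to 3 May 2026.
The emergency suspension of filing deadlines from 8 February 2025 to 20 April 2025 tolled the period for 71 days, extending the deadline to 13 July 2026.
The plaintiff's legal incapacity from 3 March 2026 to 22 April 2027 tolled the period for 415 days, extending the deadline to 1 September 2027.

1 September 2027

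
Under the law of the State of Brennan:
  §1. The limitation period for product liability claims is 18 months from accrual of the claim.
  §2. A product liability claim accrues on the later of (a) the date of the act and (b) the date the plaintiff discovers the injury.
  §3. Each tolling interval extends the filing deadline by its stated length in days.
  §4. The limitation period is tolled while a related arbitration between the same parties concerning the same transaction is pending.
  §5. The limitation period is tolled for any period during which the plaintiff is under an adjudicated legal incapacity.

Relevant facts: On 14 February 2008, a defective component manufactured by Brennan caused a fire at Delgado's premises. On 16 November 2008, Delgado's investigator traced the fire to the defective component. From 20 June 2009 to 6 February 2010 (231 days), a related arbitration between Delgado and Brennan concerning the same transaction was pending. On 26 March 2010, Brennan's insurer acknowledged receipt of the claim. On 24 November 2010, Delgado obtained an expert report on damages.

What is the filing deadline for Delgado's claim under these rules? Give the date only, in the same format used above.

2 January 2011

Because discovery on 16 November 2008 post-dates the 14 February 2008 act, accrual under the later-of rule falls on 16 November 2008.
The untolled deadline — 18 months after 16 November 2008 — is 16 May 2010.
The pending related arbitration from 20 June 2009 to 6 February 2010 tolled the period for 231 days, extending the deadline to 2 January 2011.
Nothing else in the chronology tolls or restarts the period.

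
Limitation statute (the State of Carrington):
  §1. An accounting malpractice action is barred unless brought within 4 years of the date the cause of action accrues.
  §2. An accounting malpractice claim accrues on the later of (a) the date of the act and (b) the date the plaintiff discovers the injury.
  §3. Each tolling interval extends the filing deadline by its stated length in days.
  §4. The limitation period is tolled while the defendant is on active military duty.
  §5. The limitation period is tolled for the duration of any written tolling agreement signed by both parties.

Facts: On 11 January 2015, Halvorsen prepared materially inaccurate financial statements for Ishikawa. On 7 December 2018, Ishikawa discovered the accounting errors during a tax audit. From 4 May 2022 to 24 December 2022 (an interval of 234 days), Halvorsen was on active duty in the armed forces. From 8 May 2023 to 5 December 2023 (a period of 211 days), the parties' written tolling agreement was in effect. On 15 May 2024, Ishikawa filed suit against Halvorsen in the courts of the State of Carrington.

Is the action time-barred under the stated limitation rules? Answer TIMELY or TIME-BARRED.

TIME-BARRED

The claim accrued on 7 December 2018 — the later of the 11 January 2015 act and the 7 December 2018 discovery.
4 years from 7 December 2018 is 7 December 2022.
The period was tolled for 234 days by the defendant's active military service (4 May 2022 to 24 December 2022), pushing the deadline to 29 July 2023.
The written tolling agreement from 8 May 2023 to 5 December 2023 tolled the period for 211 days, extending the deadline to 25 February 2024.
The 15 May 2024 filing falls after the 25 February 2024 deadline; the claim is time-barred.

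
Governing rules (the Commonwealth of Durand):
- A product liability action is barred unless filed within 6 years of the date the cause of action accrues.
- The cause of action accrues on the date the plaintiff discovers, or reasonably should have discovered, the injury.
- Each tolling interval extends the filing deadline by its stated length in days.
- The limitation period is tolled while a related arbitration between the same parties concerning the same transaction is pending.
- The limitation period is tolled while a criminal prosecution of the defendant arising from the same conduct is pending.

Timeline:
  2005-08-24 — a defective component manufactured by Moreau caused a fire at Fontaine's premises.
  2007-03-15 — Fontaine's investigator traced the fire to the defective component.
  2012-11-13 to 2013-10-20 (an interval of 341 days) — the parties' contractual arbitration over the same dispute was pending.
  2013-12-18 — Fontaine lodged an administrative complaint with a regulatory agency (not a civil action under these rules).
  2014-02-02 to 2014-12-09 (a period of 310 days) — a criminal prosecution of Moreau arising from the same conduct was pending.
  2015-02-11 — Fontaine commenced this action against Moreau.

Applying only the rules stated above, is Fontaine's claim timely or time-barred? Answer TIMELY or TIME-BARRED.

TIME-BARRED

Accrual is tied to discovery, so the period began on 2007-03-15 rather than on 2005-08-24 when the act occurred.
6 years from 2007-03-15 is 2013-03-15.
Because the pending related arbitration ran from 2012-11-13 to 2013-10-20, the deadline is extended by 341 days to 2014-02-19.
The period was tolled for 310 days by the pending criminal prosecution (2014-02-02 to 2014-12-09), pushing the deadline to 2014-12-26.
The other events in the timeline have no effect on the limitation period under the stated rules.
Filing on 2015-02-11 missed the 2014-12-26 deadline — the action is time-barred.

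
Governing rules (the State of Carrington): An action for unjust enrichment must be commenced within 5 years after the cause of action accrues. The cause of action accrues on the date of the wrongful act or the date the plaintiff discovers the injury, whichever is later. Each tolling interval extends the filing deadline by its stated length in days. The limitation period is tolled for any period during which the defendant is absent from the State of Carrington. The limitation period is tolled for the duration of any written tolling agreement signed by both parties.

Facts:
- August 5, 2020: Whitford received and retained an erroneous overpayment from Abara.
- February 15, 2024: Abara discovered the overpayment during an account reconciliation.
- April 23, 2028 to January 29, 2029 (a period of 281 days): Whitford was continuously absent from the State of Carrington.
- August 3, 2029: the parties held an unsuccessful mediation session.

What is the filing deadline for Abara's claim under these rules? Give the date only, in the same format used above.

November 23, 2029

The claim accrued on February 15, 2024 — the later of the August 5, 2020 act and the February 15, 2024 discovery.
Adding the 5 years base period to February 15, 2024 gives a deadline of February 15, 2029, before any tolling.
The defendant's absence from the jurisdiction from April 23, 2028 to January 29, 2029 tolled the period for 281 days, extending the deadline to November 23, 2029.
None of the other events listed affects the running of the period under the stated rules.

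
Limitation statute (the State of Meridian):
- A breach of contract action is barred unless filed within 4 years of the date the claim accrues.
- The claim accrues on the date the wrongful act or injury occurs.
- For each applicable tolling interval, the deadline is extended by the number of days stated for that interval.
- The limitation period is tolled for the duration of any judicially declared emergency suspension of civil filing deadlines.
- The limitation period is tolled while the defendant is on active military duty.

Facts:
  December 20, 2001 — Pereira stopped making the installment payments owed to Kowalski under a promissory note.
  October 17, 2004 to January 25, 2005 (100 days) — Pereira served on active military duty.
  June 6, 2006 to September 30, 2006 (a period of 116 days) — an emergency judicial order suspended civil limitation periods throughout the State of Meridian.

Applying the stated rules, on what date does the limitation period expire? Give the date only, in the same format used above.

The limitation period began to run on December 20, 2001.
4 years from December 20, 2001 is December 20, 2005.
The period was tolled for 100 days by the defendant's active military service (October 17, 2004 to January 25, 2005), pushing the deadline to March 30, 2006.
The emergency suspension of filing deadlines starting June 6, 2006 came too late — the period had run on March 30, 2006 — and so does not extend the deadline.

March 30, 2006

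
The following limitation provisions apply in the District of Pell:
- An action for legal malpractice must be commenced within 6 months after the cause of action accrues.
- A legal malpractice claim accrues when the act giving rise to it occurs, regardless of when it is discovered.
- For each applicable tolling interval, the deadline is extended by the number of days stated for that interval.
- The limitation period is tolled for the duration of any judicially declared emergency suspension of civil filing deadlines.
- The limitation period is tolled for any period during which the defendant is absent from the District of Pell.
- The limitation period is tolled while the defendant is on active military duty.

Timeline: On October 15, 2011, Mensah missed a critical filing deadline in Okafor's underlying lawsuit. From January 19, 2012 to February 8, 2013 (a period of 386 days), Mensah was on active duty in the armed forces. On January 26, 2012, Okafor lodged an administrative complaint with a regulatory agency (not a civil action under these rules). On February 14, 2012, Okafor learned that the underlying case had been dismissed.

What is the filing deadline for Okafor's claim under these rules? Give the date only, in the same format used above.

Accrual is governed by the date of the act, so the period began to run on October 15, 2011; the later discovery on February 14, 2012 is irrelevant under the stated rule.
The untolled deadline — 6 months after October 15, 2011 — is April 15, 2012.
The period was tolled for 386 days by the defendant's active military service (January 19, 2012 to February 8, 2013), pushing the deadline to May 6, 2013.
None of the other events listed affects the running of the period under the stated rules.

May 6, 2013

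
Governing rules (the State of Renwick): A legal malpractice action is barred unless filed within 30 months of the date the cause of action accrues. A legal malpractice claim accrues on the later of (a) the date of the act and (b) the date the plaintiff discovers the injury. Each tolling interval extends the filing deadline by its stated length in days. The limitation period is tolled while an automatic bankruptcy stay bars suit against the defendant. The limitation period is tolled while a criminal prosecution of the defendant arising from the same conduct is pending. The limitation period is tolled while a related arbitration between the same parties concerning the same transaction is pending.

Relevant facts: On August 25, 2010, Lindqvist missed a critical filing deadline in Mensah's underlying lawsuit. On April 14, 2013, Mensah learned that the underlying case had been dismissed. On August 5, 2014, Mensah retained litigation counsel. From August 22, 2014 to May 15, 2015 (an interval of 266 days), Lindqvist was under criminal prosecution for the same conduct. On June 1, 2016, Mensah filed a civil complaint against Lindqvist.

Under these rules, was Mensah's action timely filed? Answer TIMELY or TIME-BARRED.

The claim accrued on April 14, 2013 — the later of the August 25, 2010 act and the April 14, 2013 discovery.
Adding the 30 months base period to April 14, 2013 gives a deadline of October 14, 2015, before any tolling.
Because the pending criminal prosecution ran from August 22, 2014 to May 15, 2015, the deadline is extended by 266 days to July 6, 2016.
Nothing else in the chronology tolls or restarts the period.
The June 1, 2016 filing precedes the July 6, 2016 deadline; the claim is timely.

TIMELY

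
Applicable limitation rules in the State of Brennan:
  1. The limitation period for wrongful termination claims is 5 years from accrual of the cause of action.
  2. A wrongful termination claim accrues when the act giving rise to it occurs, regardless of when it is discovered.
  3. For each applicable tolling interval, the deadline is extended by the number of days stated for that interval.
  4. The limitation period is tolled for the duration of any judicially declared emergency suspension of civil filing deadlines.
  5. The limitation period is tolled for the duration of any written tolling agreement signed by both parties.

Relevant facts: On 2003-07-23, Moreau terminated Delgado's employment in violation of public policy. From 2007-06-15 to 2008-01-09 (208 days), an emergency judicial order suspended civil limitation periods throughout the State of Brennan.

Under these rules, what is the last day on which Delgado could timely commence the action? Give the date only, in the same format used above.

The limitation period began to run on 2003-07-23.
5 years from 2003-07-23 is 2008-07-23.
The period was tolled for 208 days by the emergency suspension of filing deadlines (2007-06-15 to 2008-01-09), pushing the deadline to 2009-02-16.

2009-02-16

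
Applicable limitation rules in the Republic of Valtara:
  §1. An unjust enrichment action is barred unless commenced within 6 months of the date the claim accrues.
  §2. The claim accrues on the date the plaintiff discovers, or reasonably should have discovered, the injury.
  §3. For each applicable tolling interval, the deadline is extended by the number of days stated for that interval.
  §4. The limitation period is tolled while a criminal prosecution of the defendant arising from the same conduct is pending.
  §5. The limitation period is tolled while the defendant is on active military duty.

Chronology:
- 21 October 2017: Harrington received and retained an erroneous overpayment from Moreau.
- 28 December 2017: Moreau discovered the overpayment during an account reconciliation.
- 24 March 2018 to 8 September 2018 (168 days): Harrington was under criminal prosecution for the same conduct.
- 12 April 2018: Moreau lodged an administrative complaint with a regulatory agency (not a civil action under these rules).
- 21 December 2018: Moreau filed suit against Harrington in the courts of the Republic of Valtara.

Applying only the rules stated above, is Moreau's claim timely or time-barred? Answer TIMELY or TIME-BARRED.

The claim did not accrue until Moreau discovered the injury on 28 December 2017; the 21 October 2017 act date does not start the clock under the stated rule.
The untolled deadline — 6 months after 28 December 2017 — is 28 June 2018.
Because the pending criminal prosecution ran from 24 March 2018 to 8 September 2018, the deadline is extended by 168 days to 13 December 2018.
The other events in the timeline have no effect on the limitation period under the stated rules.
Filing on 21 December 2018 missed the 13 December 2018 deadline — the action is time-barred.

TIME-BARRED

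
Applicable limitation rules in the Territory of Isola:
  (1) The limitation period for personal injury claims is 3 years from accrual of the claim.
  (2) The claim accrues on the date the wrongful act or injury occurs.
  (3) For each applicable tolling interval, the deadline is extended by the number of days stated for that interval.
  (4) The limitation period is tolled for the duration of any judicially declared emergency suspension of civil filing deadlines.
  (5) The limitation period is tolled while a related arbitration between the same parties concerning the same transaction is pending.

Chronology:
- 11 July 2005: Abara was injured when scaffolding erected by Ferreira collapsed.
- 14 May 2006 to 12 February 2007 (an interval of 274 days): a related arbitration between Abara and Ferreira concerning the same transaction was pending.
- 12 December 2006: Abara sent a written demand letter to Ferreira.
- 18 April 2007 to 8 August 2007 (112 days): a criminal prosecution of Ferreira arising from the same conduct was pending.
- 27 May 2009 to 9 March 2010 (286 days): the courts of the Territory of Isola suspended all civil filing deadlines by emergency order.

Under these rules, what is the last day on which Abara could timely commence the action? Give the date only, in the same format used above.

11 April 2009

The claim accrued on 11 July 2005, the date of the act.
The untolled deadline — 3 years after 11 July 2005 — is 11 July 2008.
The period was tolled for 274 days by the pending related arbitration (14 May 2006 to 12 February 2007), pushing the deadline to 11 April 2009.
By the time the emergency suspension of filing deadlines began on 27 May 2009, the limitation period had already expired on 11 April 2009; that interval cannot revive it.
No stated provision tolls the period for a criminal prosecution, so the interval from 18 April 2007 to 8 August 2007 has no effect on the deadline.
The other events in the timeline have no effect on the limitation period under the stated rules.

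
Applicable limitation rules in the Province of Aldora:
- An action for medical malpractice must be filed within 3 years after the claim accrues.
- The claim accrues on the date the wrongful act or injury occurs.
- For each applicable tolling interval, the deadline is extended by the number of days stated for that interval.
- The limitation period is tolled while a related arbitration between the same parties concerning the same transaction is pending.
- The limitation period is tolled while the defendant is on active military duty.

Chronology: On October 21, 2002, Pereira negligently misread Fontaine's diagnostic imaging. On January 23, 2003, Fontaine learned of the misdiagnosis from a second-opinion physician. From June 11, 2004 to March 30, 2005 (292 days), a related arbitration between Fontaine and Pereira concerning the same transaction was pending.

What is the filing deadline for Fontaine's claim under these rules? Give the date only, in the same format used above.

August 9, 2006

The claim accrued on October 21, 2002, when the wrongful act occurred; under the stated occurrence rule the January 23, 2003 discovery does not delay accrual.
The untolled deadline — 3 years after October 21, 2002 — is October 21, 2005.
Because the pending related arbitration ran from June 11, 2004 to March 30, 2005, the deadline is extended by 292 days to August 9, 2006.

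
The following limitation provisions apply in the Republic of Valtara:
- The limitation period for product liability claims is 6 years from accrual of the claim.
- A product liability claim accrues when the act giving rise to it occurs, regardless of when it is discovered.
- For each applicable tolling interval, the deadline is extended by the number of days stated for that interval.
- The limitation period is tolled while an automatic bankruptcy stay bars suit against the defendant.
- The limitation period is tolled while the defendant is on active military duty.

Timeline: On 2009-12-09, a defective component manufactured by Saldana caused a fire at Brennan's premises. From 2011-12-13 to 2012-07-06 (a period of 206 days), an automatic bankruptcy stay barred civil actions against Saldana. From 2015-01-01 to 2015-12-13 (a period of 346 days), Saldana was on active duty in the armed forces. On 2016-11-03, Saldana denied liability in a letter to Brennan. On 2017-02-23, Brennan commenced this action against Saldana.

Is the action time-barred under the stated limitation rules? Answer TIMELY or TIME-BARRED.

TIMELY

The claim accrued on 2009-12-09, the date of the act.
Adding the 6 years base period to 2009-12-09 gives a deadline of 2015-12-09, before any tolling.
Because the automatic bankruptcy stay ran from 2011-12-13 to 2012-07-06, the deadline is extended by 206 days to 2016-07-02.
Because the defendant's active military service ran from 2015-01-01 to 2015-12-13, the deadline is extended by 346 days to 2017-06-13.
Nothing else in the chronology tolls or restarts the period.
Brennan filed on 2017-02-23, before the 2017-06-13 deadline, so the action is timely.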